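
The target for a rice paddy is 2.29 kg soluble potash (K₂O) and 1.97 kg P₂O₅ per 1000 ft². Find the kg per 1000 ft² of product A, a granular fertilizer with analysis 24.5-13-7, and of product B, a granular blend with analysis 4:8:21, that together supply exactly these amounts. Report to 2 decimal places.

10.62 kg product A, 7.36 kg product B

Let a = kg of product A, b = kg of product B (per 1000 ft²).
K₂O: 0.07·a + 0.21·b = 2.29
P₂O₅: 0.13·a + 0.08·b = 1.97
Eliminate b: (row1) − 0.21/0.08·(row2) → -0.27125·a = -2.88125, so a = 10.6221.
Then b = (1.97 − 0.13·10.6221) / 0.08 = 7.36406.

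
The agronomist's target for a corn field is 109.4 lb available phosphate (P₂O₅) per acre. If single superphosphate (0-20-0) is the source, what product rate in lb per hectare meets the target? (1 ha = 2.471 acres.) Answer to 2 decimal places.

1351.64 lb of product per hectare

Product per acre = 109.4 / 20% = 547 lb.
Convert to per hectare: 547 × 2.471 = 1351.637 lb.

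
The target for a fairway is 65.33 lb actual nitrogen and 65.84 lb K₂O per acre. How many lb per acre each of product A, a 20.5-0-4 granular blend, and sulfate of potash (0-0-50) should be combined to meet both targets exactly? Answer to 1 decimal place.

318.7 lb product A, 106.2 lb sulfate of potash

Per-acre balance (a = product A, b = sulfate of potash):
N: 0.205·a + 0·b = 65.33
K₂O: 0.04·a + 0.5·b = 65.84
From row1: a = (65.33 − 0·b) / 0.205.
Into row2: 0.04·(65.33 − 0·b)/0.205 + 0.5·b = 65.84 → b = 106.185, a = 318.683.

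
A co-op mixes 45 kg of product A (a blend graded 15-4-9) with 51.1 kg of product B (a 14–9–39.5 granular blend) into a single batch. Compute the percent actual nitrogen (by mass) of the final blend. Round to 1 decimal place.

Total mass = 45 + 51.1 = 96.1 kg.
N mass = 15%×45 + 14%×51.1 = 13.904 kg.
% N = 13.904 / 96.1 = 14.4683%.

14.5% N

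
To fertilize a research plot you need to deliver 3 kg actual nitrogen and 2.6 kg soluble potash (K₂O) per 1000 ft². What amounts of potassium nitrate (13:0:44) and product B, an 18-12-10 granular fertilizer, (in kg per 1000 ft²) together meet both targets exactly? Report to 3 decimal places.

With a, b = kg per 1000 ft² of potassium nitrate and product B:
N: 0.13·a + 0.18·b = 3
K₂O: 0.44·a + 0.1·b = 2.6
Eliminate b: (row1) − 0.18/0.1·(row2) → -0.662·a = -1.68, so a = 2.53776.
Then b = (2.6 − 0.44·2.53776) / 0.1 = 14.8338.

2.538 kg potassium nitrate, 14.834 kg product B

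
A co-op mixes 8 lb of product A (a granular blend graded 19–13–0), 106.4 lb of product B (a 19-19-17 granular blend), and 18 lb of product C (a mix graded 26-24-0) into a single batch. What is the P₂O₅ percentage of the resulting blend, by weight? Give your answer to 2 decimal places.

Total mass = 8 + 106.4 + 18 = 132.4 lb.
P₂O₅ mass = 13%×8 + 19%×106.4 + 24%×18 = 25.576 lb.
% P₂O₅ = 25.576 / 132.4 = 19.3172%.

19.32% P₂O₅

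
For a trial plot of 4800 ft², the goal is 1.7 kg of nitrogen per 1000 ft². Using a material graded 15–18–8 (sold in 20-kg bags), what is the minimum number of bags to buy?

Product per 1000 ft² = 1.7 / 15% = 11.3333 kg.
Total product = 11.3333 × 4800 / 1000 = 54.4 kg.
Bags = ⌈54.4 / 20⌉ = 3.

3 bags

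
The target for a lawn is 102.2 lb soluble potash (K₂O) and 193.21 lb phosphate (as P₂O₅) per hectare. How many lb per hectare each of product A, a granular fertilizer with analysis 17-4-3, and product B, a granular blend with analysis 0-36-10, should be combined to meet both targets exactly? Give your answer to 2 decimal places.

Let a = lb of product A, b = lb of product B (per hectare).
K₂O: 0.03·a + 0.1·b = 102.2
P₂O₅: 0.04·a + 0.36·b = 193.21
Eliminate b: (row1) − 0.1/0.36·(row2) → 0.0188889·a = 48.5306, so a = 2569.2647.
Then b = (193.21 − 0.04·2569.2647) / 0.36 = 251.221.

2569.26 lb product A, 251.22 lb product B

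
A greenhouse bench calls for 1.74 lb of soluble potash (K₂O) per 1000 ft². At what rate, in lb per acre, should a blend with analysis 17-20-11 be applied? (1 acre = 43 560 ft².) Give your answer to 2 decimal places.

Product per 1000 ft² = 1.74 / 11% = 15.8182 lb.
Convert to per acre: 15.8182 × 43.56 = 689.04 lb.

689.04 lb of product per acre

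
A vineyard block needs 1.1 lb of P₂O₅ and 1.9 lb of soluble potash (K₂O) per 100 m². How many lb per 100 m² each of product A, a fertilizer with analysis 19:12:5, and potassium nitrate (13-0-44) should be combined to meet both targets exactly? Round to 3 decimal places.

9.167 lb product A, 3.277 lb potassium nitrate

Per-100 m² balance (a = product A, b = potassium nitrate):
P₂O₅: 0.12·a + 0·b = 1.1
K₂O: 0.05·a + 0.44·b = 1.9
From row1: a = (1.1 − 0·b) / 0.12.
Into row2: 0.05·(1.1 − 0·b)/0.12 + 0.44·b = 1.9 → b = 3.27652, a = 9.16667.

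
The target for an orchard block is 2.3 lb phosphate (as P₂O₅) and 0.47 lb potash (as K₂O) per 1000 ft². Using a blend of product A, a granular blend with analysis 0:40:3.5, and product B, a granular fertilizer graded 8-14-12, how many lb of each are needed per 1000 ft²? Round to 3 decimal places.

Per-1000 ft² balance (a = product A, b = product B):
P₂O₅: 0.4·a + 0.14·b = 2.3
K₂O: 0.035·a + 0.12·b = 0.47
From row1: a = (2.3 − 0.14·b) / 0.4.
Into row2: 0.035·(2.3 − 0.14·b)/0.4 + 0.12·b = 0.47 → b = 2.4942, a = 4.87703.

4.877 lb product A, 2.494 lb product B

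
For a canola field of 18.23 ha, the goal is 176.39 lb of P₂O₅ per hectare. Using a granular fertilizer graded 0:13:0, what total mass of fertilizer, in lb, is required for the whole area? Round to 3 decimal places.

24735.305 lb

Product per hectare = 176.39 / 13% = 1356.85 lb.
Total product = 1356.85 × 18.23 = 24735.3054 lb.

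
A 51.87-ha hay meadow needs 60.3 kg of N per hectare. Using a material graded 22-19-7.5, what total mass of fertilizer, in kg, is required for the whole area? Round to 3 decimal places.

Product per hectare = 60.3 / 22% = 274.091 kg.
Total product = 274.091 × 51.87 = 14217.09545 kg.

14217.095 kg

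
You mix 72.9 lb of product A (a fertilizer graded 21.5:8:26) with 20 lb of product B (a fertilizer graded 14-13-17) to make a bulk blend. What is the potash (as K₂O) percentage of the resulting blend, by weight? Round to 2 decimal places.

24.06% K₂O

Total mass = 72.9 + 20 = 92.9 lb.
K₂O mass = 26%×72.9 + 17%×20 = 22.354 lb.
% K₂O = 22.354 / 92.9 = 24.0624%.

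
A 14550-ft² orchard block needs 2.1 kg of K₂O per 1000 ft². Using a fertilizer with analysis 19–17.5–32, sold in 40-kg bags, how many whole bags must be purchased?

3 bags

Product per 1000 ft² = 2.1 / 32% = 6.5625 kg.
Total product = 6.5625 × 14550 / 1000 = 95.4844 kg.
Bags = ⌈95.4844 / 40⌉ = 3.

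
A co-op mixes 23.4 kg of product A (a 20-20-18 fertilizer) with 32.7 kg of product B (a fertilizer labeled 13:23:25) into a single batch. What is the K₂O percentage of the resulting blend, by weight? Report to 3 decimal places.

22.080% K₂O

Total mass = 23.4 + 32.7 = 56.1 kg.
K₂O mass = 18%×23.4 + 25%×32.7 = 12.387 kg.
% K₂O = 12.387 / 56.1 = 22.0802%.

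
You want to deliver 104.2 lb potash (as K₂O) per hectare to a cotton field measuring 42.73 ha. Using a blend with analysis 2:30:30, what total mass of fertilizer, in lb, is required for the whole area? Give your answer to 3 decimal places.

14841.553 lb

Product per hectare = 104.2 / 30% = 347.333 lb.
Total product = 347.333 × 42.73 = 14841.5533 lb.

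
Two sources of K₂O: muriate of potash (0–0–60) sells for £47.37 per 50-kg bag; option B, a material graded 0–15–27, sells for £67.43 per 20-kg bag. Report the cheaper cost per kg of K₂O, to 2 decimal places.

muriate of potash: K₂O per bag = 50 × 60% = 30 kg; cost = 47.37 / 30 = £1.5790/kg K₂O.
option B: K₂O per bag = 20 × 27% = 5.4 kg; cost = 67.43 / 5.4 = £12.4870/kg K₂O.
muriate of potash is cheaper.

£1.58 per kg K₂O (muriate of potash)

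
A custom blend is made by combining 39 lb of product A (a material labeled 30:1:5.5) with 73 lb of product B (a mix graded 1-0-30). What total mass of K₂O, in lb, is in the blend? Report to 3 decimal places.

24.045 lb K₂O

K₂O mass = 5.5%×39 + 30%×73 = 24.045 lb.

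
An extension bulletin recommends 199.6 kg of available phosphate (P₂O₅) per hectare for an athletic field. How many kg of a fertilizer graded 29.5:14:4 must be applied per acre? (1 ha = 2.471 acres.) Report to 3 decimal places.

Product per hectare = 199.6 / 14% = 1425.71 kg.
Convert to per acre: 1425.71 × 0.404694 = 576.9787 kg.

576.979 kg of product per acre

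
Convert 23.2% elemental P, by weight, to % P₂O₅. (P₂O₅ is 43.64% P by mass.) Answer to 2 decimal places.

%P₂O₅ = 23.2 / 0.4364 = 53.1622%.

53.16% P₂O₅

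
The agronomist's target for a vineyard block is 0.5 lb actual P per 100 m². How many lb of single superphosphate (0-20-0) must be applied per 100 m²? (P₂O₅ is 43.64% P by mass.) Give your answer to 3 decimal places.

5.729 lb of product per hundred sq m

As P₂O₅: 0.5 / 0.4364 = 1.14574 lb per 100 m².
Product per 100 m² = 1.14574 / 20% = 5.72869 lb.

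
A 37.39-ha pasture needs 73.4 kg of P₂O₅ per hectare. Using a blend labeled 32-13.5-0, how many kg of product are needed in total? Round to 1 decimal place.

Product per hectare = 73.4 / 13.5% = 543.704 kg.
Total product = 543.704 × 37.39 = 20329.08 kg.

20329.1 kg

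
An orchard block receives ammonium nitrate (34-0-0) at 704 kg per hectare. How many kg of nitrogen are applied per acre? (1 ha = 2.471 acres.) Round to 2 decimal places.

96.87 kg N per acre

nitrogen per hectare = 704 × 34% = 239.36 kg.
Convert to per acre: 239.36 × 0.404694 = 96.8677 kg.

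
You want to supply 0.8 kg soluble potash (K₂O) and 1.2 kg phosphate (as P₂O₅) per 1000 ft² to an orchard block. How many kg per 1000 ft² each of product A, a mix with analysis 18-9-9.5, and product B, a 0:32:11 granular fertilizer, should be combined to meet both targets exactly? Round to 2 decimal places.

6.05 kg product A, 2.05 kg product B

Per-1000 ft² balance (a = product A, b = product B):
K₂O: 0.095·a + 0.11·b = 0.8
P₂O₅: 0.09·a + 0.32·b = 1.2
Eliminate b: (row1) − 0.11/0.32·(row2) → 0.0640625·a = 0.3875, so a = 6.04878.
Then b = (1.2 − 0.09·6.04878) / 0.32 = 2.04878.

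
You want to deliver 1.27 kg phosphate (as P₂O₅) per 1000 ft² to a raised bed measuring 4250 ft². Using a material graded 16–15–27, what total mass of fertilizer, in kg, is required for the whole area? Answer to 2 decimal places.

35.98 kg

Product per 1000 ft² = 1.27 / 15% = 8.46667 kg.
Total product = 8.46667 × 4250 / 1000 = 35.9833 kg.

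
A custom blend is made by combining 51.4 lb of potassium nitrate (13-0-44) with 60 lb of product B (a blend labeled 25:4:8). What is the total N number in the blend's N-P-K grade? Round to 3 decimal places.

Total mass = 51.4 + 60 = 111.4 lb.
N mass = 13%×51.4 + 25%×60 = 21.682 lb.
% N = 21.682 / 111.4 = 19.4632%.

19.463% N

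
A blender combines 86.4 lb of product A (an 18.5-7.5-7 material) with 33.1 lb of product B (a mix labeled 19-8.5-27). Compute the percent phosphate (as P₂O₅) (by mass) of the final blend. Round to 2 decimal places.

Total mass = 86.4 + 33.1 = 119.5 lb.
P₂O₅ mass = 7.5%×86.4 + 8.5%×33.1 = 9.2935 lb.
% P₂O₅ = 9.2935 / 119.5 = 7.77699%.

7.78% P₂O₅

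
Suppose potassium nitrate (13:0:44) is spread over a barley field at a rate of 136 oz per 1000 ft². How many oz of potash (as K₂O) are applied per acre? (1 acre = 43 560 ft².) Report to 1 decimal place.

2606.6 oz K₂O per acre

K₂O per 1000 ft² = 136 × 44% = 59.84 oz.
Convert to per acre: 59.84 × 43.56 = 2606.63 oz.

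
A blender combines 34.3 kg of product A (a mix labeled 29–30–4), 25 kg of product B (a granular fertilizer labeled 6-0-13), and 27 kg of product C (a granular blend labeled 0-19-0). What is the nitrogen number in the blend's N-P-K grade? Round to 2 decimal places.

13.26% N

Total mass = 34.3 + 25 + 27 = 86.3 kg.
N mass = 29%×34.3 + 6%×25 + 0%×27 = 11.447 kg.
% N = 11.447 / 86.3 = 13.2642%.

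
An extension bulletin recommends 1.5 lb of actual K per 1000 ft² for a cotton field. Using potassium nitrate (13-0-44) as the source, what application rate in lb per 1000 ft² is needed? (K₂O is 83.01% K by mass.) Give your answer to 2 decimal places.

As K₂O: 1.5 / 0.8301 = 1.80701 lb per 1000 ft².
Product per 1000 ft² = 1.80701 / 44% = 4.10684 lb.

4.11 lb of product per thousand sq ft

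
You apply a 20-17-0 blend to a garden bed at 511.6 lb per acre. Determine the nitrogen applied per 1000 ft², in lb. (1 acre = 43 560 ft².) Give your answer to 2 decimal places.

nitrogen per acre = 511.6 × 20% = 102.32 lb.
Convert to per 1000 ft²: 102.32 × 0.0229568 = 2.34894 lb.

2.35 lb N per thousand sq ft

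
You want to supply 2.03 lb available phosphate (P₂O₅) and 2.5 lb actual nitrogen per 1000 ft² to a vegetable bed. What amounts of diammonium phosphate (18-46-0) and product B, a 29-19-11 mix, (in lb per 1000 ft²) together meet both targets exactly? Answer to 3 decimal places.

With a, b = lb per 1000 ft² of diammonium phosphate and product B:
P₂O₅: 0.46·a + 0.19·b = 2.03
N: 0.18·a + 0.29·b = 2.5
Eliminate a: (row1) − 0.46/0.18·(row2) → -0.551111·b = -4.35889, so b = 7.90927.
Back-substitute: a = (2.03 − 0.19·7.90927) / 0.46 = 1.14617.

1.146 lb diammonium phosphate, 7.909 lb product B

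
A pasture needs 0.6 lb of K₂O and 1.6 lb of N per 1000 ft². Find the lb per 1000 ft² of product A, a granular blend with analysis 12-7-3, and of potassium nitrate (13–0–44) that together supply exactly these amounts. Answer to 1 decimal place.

12.8 lb product A, 0.5 lb potassium nitrate

Let a = lb of product A, b = lb of potassium nitrate (per 1000 ft²).
K₂O: 0.03·a + 0.44·b = 0.6
N: 0.12·a + 0.13·b = 1.6
Eliminate a: (row1) − 0.03/0.12·(row2) → 0.4075·b = 0.2, so b = 0.490798.
Back-substitute: a = (0.6 − 0.44·0.490798) / 0.03 = 12.8016.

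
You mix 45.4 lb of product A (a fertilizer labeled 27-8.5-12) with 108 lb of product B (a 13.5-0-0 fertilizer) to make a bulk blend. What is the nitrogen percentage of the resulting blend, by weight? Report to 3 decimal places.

17.495% N

Total mass = 45.4 + 108 = 153.4 lb.
N mass = 27%×45.4 + 13.5%×108 = 26.838 lb.
% N = 26.838 / 153.4 = 17.4954%.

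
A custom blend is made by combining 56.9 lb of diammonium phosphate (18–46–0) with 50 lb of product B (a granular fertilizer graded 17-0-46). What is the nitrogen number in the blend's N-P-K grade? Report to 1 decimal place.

Total mass = 56.9 + 50 = 106.9 lb.
N mass = 18%×56.9 + 17%×50 = 18.742 lb.
% N = 18.742 / 106.9 = 17.5323%.

17.5% N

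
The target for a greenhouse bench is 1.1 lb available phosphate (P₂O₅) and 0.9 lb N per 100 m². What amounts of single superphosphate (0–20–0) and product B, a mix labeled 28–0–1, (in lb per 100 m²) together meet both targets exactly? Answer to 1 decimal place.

5.5 lb single superphosphate, 3.2 lb product B

With a, b = lb per 100 m² of single superphosphate and product B:
P₂O₅: 0.2·a + 0·b = 1.1
N: 0·a + 0.28·b = 0.9
Solving simultaneously: a = 5.5, b = 3.21429.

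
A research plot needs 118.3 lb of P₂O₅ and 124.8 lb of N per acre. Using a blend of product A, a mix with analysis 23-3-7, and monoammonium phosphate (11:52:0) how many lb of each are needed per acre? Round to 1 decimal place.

Let a = lb of product A, b = lb of monoammonium phosphate (per acre).
P₂O₅: 0.03·a + 0.52·b = 118.3
N: 0.23·a + 0.11·b = 124.8
Eliminate b: (row1) − 0.52/0.11·(row2) → -1.05727·a = -471.664, so a = 446.113.
Then b = (124.8 − 0.23·446.113) / 0.11 = 201.763.

446.1 lb product A, 201.8 lb monoammonium phosphate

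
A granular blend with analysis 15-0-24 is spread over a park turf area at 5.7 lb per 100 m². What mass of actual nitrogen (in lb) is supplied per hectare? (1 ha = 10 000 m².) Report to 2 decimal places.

85.50 lb N per hectare

nitrogen per 100 m² = 5.7 × 15% = 0.855 lb.
Convert to per hectare: 0.855 × 100 = 85.5 lb.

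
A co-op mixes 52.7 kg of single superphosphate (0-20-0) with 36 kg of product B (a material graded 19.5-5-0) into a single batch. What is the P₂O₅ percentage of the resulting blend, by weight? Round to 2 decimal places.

Total mass = 52.7 + 36 = 88.7 kg.
P₂O₅ mass = 20%×52.7 + 5%×36 = 12.34 kg.
% P₂O₅ = 12.34 / 88.7 = 13.9121%.

13.91% P₂O₅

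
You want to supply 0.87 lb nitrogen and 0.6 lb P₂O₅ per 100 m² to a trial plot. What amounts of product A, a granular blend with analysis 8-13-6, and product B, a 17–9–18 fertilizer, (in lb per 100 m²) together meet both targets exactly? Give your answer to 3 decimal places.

1.591 lb product A, 4.369 lb product B

Let a = lb of product A, b = lb of product B (per 100 m²).
N: 0.08·a + 0.17·b = 0.87
P₂O₅: 0.13·a + 0.09·b = 0.6
From row1: a = (0.87 − 0.17·b) / 0.08.
Into row2: 0.13·(0.87 − 0.17·b)/0.08 + 0.09·b = 0.6 → b = 4.36913, a = 1.5906.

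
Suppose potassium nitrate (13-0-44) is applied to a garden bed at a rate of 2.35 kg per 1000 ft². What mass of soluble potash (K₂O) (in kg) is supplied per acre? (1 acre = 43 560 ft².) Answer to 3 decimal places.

K₂O per 1000 ft² = 2.35 × 44% = 1.034 kg.
Convert to per acre: 1.034 × 43.56 = 45.04104 kg.

45.041 kg K₂O per acre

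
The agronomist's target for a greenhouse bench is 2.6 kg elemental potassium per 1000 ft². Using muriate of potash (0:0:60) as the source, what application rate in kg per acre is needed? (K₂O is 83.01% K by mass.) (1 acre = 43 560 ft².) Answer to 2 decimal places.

As K₂O: 2.6 / 0.8301 = 3.13215 kg per 1000 ft².
Product per 1000 ft² = 3.13215 / 60% = 5.22025 kg.
Convert to per acre: 5.22025 × 43.56 = 227.394 kg.

227.39 kg of product per acre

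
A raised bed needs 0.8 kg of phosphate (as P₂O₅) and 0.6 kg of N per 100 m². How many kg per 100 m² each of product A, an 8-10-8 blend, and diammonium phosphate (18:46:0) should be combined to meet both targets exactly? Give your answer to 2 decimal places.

7.02 kg product A, 0.21 kg diammonium phosphate

Let a = kg of product A, b = kg of diammonium phosphate (per 100 m²).
P₂O₅: 0.1·a + 0.46·b = 0.8
N: 0.08·a + 0.18·b = 0.6
Solving simultaneously: a = 7.02128, b = 0.212766.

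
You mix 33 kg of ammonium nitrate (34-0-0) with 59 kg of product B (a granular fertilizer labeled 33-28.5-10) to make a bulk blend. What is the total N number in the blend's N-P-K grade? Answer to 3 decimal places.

33.359% N

Total mass = 33 + 59 = 92 kg.
N mass = 34%×33 + 33%×59 = 30.69 kg.
% N = 30.69 / 92 = 33.3587%.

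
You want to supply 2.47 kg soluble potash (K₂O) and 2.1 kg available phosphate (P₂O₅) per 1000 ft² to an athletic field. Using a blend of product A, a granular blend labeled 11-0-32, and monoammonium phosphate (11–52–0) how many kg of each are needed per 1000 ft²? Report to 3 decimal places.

With a, b = kg per 1000 ft² of product A and monoammonium phosphate:
K₂O: 0.32·a + 0·b = 2.47
P₂O₅: 0·a + 0.52·b = 2.1
Solving simultaneously: a = 7.71875, b = 4.03846.

7.719 kg product A, 4.038 kg monoammonium phosphate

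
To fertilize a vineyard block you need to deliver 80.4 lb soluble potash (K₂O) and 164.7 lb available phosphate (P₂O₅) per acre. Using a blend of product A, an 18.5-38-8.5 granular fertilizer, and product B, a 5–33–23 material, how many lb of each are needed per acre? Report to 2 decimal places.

191.22 lb product A, 278.90 lb product B

Let a = lb of product A, b = lb of product B (per acre).
K₂O: 0.085·a + 0.23·b = 80.4
P₂O₅: 0.38·a + 0.33·b = 164.7
Eliminate a: (row1) − 0.085/0.38·(row2) → 0.156184·b = 43.5592, so b = 278.896.
Back-substitute: a = (80.4 − 0.23·278.896) / 0.085 = 191.222.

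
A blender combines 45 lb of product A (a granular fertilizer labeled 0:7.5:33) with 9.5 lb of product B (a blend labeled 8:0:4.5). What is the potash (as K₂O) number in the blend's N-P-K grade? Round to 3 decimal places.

Total mass = 45 + 9.5 = 54.5 lb.
K₂O mass = 33%×45 + 4.5%×9.5 = 15.2775 lb.
% K₂O = 15.2775 / 54.5 = 28.0321%.

28.032% K₂O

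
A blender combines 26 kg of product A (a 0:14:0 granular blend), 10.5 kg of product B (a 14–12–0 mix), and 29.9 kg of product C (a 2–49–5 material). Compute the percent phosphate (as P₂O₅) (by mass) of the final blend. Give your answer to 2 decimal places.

29.44% P₂O₅

Total mass = 26 + 10.5 + 29.9 = 66.4 kg.
P₂O₅ mass = 14%×26 + 12%×10.5 + 49%×29.9 = 19.551 kg.
% P₂O₅ = 19.551 / 66.4 = 29.4443%.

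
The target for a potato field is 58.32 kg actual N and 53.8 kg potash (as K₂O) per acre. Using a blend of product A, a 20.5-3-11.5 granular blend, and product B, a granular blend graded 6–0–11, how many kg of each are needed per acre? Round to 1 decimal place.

Let a = kg of product A, b = kg of product B (per acre).
N: 0.205·a + 0.06·b = 58.32
K₂O: 0.115·a + 0.11·b = 53.8
Solving simultaneously: a = 203.655, b = 276.179.

203.7 kg product A, 276.2 kg product B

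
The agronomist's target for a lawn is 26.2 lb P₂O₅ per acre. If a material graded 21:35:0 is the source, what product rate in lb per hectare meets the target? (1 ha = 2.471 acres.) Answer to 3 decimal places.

184.972 lb of product per hectare

Product per acre = 26.2 / 35% = 74.8571 lb.
Convert to per hectare: 74.8571 × 2.471 = 184.972 lb.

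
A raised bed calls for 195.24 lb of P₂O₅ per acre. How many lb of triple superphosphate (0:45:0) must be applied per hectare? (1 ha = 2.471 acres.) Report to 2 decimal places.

Product per acre = 195.24 / 45% = 433.867 lb.
Convert to per hectare: 433.867 × 2.471 = 1072.0845 lb.

1072.08 lb of product per hectare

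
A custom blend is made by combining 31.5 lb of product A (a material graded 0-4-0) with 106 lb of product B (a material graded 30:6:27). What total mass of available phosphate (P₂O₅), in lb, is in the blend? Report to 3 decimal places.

7.620 lb P₂O₅

P₂O₅ mass = 4%×31.5 + 6%×106 = 7.62 lb.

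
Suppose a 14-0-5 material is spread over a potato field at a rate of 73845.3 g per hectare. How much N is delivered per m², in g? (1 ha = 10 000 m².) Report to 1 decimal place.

nitrogen per hectare = 73845.3 × 14% = 10338.3 g.
Convert to per m²: 10338.3 × 0.0001 = 1.03383 g.

1.0 g N per sq m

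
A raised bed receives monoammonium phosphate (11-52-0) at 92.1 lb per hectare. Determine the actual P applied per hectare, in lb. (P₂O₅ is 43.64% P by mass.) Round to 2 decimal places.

P₂O₅ per hectare = 92.1 × 52% = 47.892 lb.
Elemental P = 47.892 × 0.4364 = 20.9001 lb per hectare.

20.90 lb P per hectare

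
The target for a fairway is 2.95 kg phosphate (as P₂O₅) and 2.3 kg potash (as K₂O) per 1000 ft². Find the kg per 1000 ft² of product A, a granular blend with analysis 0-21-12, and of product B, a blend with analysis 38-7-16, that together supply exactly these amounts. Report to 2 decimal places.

12.34 kg product A, 5.12 kg product B

Let a = kg of product A, b = kg of product B (per 1000 ft²).
P₂O₅: 0.21·a + 0.07·b = 2.95
K₂O: 0.12·a + 0.16·b = 2.3
Eliminate b: (row1) − 0.07/0.16·(row2) → 0.1575·a = 1.94375, so a = 12.3413.
Then b = (2.3 − 0.12·12.3413) / 0.16 = 5.11905.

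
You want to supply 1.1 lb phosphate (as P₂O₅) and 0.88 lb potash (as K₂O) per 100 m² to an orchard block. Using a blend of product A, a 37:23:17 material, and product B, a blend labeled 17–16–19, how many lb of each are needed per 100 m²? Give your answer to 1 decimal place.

With a, b = lb per 100 m² of product A and product B:
P₂O₅: 0.23·a + 0.16·b = 1.1
K₂O: 0.17·a + 0.19·b = 0.88
Eliminate a: (row1) − 0.23/0.17·(row2) → -0.0970588·b = -0.0905882, so b = 0.933333.
Back-substitute: a = (1.1 − 0.16·0.933333) / 0.23 = 4.13333.

4.1 lb product A, 0.9 lb product B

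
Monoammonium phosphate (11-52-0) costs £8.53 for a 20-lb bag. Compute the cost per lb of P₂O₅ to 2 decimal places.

£0.82 per lb P₂O₅

P₂O₅ in bag = 20 × 52% = 10.4 lb.
Cost per lb P₂O₅ = £8.53 / 10.4 = £0.8202.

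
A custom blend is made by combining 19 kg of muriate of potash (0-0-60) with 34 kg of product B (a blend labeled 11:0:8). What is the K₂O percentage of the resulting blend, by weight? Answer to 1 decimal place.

26.6% K₂O

Total mass = 19 + 34 = 53 kg.
K₂O mass = 60%×19 + 8%×34 = 14.12 kg.
% K₂O = 14.12 / 53 = 26.6415%.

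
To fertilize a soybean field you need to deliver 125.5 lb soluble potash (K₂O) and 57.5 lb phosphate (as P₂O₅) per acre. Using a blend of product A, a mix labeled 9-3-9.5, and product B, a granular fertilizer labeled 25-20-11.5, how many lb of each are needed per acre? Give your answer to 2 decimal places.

Per-acre balance (a = product A, b = product B):
K₂O: 0.095·a + 0.115·b = 125.5
P₂O₅: 0.03·a + 0.2·b = 57.5
From row1: a = (125.5 − 0.115·b) / 0.095.
Into row2: 0.03·(125.5 − 0.115·b)/0.095 + 0.2·b = 57.5 → b = 109.164, a = 1188.907.

1188.91 lb product A, 109.16 lb product B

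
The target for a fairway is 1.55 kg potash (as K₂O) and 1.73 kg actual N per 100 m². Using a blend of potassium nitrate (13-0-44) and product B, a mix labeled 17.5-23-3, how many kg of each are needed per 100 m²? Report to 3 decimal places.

3.001 kg potassium nitrate, 7.657 kg product B

Per-100 m² balance (a = potassium nitrate, b = product B):
K₂O: 0.44·a + 0.03·b = 1.55
N: 0.13·a + 0.175·b = 1.73
Eliminate a: (row1) − 0.44/0.13·(row2) → -0.562308·b = -4.30538, so b = 7.65663.
Back-substitute: a = (1.55 − 0.03·7.65663) / 0.44 = 3.00068.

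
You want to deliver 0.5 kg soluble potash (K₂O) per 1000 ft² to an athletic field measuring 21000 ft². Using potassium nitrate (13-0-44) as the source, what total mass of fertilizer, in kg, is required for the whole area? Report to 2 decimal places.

23.86 kg

Product per 1000 ft² = 0.5 / 44% = 1.13636 kg.
Total product = 1.13636 × 21000 / 1000 = 23.8636 kg.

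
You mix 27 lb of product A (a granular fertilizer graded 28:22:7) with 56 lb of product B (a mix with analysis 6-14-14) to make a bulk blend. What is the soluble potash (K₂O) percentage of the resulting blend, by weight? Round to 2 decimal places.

Total mass = 27 + 56 = 83 lb.
K₂O mass = 7%×27 + 14%×56 = 9.73 lb.
% K₂O = 9.73 / 83 = 11.7229%.

11.72% K₂O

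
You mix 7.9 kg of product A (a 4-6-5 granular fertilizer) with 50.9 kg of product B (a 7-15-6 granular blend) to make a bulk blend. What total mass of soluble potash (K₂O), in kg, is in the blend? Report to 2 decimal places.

3.45 kg K₂O

K₂O mass = 5%×7.9 + 6%×50.9 = 3.449 kg.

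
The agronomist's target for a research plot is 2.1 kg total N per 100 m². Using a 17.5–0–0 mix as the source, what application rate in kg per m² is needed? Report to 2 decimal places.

Product per 100 m² = 2.1 / 17.5% = 12 kg.
Convert to per m²: 12 × 0.01 = 0.12 kg.

0.12 kg of product per sq m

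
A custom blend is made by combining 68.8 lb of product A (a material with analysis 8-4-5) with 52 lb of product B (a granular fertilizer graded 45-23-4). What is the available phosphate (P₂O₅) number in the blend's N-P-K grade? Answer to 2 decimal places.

Total mass = 68.8 + 52 = 120.8 lb.
P₂O₅ mass = 4%×68.8 + 23%×52 = 14.712 lb.
% P₂O₅ = 14.712 / 120.8 = 12.1788%.

12.18% P₂O₅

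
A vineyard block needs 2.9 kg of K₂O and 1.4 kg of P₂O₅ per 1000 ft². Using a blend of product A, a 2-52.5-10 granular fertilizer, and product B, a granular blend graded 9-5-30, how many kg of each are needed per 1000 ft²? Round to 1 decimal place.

With a, b = kg per 1000 ft² of product A and product B:
K₂O: 0.1·a + 0.3·b = 2.9
P₂O₅: 0.525·a + 0.05·b = 1.4
Eliminate b: (row1) − 0.3/0.05·(row2) → -3.05·a = -5.5, so a = 1.80328.
Then b = (1.4 − 0.525·1.80328) / 0.05 = 9.06557.

1.8 kg product A, 9.1 kg product B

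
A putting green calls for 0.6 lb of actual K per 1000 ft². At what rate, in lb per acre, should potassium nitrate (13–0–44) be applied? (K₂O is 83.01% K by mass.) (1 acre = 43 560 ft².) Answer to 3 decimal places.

71.558 lb of product per acre

As K₂O: 0.6 / 0.8301 = 0.722804 lb per 1000 ft².
Product per 1000 ft² = 0.722804 / 44% = 1.64274 lb.
Convert to per acre: 1.64274 × 43.56 = 71.5576 lb.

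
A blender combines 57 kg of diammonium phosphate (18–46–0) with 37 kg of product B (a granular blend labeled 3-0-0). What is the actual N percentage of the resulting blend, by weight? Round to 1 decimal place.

12.1% N

Total mass = 57 + 37 = 94 kg.
N mass = 18%×57 + 3%×37 = 11.37 kg.
% N = 11.37 / 94 = 12.0957%.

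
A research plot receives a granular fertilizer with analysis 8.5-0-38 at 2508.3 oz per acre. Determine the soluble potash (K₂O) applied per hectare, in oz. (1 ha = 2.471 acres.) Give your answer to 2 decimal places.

K₂O per acre = 2508.3 × 38% = 953.154 oz.
Convert to per hectare: 953.154 × 2.471 = 2355.244 oz.

2355.24 oz K₂O per hectare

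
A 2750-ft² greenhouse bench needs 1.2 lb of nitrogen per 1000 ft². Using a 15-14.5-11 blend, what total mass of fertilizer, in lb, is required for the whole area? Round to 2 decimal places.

22.00 lb

Product per 1000 ft² = 1.2 / 15% = 8 lb.
Total product = 8 × 2750 / 1000 = 22 lb.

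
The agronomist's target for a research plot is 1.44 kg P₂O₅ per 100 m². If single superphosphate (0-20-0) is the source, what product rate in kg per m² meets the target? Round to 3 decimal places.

Product per 100 m² = 1.44 / 20% = 7.2 kg.
Convert to per m²: 7.2 × 0.01 = 0.072 kg.

0.072 kg of product per sq m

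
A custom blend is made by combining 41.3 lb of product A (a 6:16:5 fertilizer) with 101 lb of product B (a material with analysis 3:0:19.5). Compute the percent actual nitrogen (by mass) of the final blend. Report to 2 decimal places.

3.87% N

Total mass = 41.3 + 101 = 142.3 lb.
N mass = 6%×41.3 + 3%×101 = 5.508 lb.
% N = 5.508 / 142.3 = 3.8707%.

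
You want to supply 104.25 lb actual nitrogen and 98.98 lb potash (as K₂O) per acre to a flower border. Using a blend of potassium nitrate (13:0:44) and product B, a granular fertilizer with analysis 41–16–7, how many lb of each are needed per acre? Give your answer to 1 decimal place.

Let a = lb of potassium nitrate, b = lb of product B (per acre).
N: 0.13·a + 0.41·b = 104.25
K₂O: 0.44·a + 0.07·b = 98.98
Solving simultaneously: a = 194.304, b = 192.66.

194.3 lb potassium nitrate, 192.7 lb product B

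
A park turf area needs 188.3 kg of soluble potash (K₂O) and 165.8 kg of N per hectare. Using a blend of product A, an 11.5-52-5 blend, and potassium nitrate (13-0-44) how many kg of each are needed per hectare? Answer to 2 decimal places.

Per-hectare balance (a = product A, b = potassium nitrate):
K₂O: 0.05·a + 0.44·b = 188.3
N: 0.115·a + 0.13·b = 165.8
Eliminate b: (row1) − 0.44/0.13·(row2) → -0.339231·a = -372.869, so a = 1099.161.
Then b = (165.8 − 0.115·1099.161) / 0.13 = 303.0499.

1099.16 kg product A, 303.05 kg potassium nitrate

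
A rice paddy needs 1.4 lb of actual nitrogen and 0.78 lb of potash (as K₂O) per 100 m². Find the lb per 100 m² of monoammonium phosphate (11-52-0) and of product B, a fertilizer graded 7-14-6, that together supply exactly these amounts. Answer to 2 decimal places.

Let a = lb of monoammonium phosphate, b = lb of product B (per 100 m²).
N: 0.11·a + 0.07·b = 1.4
K₂O: 0·a + 0.06·b = 0.78
Solving simultaneously: a = 4.45455, b = 13.

4.45 lb monoammonium phosphate, 13.00 lb product B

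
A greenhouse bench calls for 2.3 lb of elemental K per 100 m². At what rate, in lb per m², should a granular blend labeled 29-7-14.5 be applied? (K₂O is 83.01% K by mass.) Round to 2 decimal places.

As K₂O: 2.3 / 0.8301 = 2.77075 lb per 100 m².
Product per 100 m² = 2.77075 / 14.5% = 19.1086 lb.
Convert to per m²: 19.1086 × 0.01 = 0.191086 lb.

0.19 lb of product per sq m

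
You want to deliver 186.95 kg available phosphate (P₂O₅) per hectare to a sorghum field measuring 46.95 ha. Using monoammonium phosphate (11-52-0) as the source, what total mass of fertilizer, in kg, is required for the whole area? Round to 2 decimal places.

16879.43 kg

Product per hectare = 186.95 / 52% = 359.519 kg.
Total product = 359.519 × 46.95 = 16879.428 kg.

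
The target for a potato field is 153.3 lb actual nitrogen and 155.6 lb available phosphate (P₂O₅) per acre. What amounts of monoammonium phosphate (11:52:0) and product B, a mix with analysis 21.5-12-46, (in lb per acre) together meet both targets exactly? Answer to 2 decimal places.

With a, b = lb per acre of monoammonium phosphate and product B:
N: 0.11·a + 0.215·b = 153.3
P₂O₅: 0.52·a + 0.12·b = 155.6
Eliminate b: (row1) − 0.215/0.12·(row2) → -0.821667·a = -125.483, so a = 152.718.
Then b = (155.6 − 0.52·152.718) / 0.12 = 634.888.

152.72 lb monoammonium phosphate, 634.89 lb product B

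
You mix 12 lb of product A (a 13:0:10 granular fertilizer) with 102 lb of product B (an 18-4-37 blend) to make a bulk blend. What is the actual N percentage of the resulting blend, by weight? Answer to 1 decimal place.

17.5% N

Total mass = 12 + 102 = 114 lb.
N mass = 13%×12 + 18%×102 = 19.92 lb.
% N = 19.92 / 114 = 17.4737%.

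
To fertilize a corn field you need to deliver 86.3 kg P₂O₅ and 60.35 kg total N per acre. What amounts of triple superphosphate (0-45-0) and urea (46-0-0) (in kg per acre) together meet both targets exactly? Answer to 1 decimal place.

191.8 kg triple superphosphate, 131.2 kg urea

With a, b = kg per acre of triple superphosphate and urea:
P₂O₅: 0.45·a + 0·b = 86.3
N: 0·a + 0.46·b = 60.35
Solving simultaneously: a = 191.778, b = 131.196.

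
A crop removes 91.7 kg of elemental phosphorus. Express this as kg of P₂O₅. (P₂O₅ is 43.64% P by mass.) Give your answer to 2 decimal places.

210.13 kg P₂O₅

P₂O₅ = 91.7 / 0.4364 = 210.128 kg.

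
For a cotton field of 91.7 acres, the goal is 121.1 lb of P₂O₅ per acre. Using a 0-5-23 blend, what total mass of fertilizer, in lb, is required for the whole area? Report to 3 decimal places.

222097.400 lb

Product per acre = 121.1 / 5% = 2422 lb.
Total product = 2422 × 91.7 = 222097.4 lb.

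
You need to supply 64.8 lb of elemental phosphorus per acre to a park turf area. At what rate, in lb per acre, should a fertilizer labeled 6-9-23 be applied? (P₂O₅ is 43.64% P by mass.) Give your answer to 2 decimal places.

As P₂O₅: 64.8 / 0.4364 = 148.488 lb per acre.
Product per acre = 148.488 / 9% = 1649.863 lb.

1649.86 lb of product per acre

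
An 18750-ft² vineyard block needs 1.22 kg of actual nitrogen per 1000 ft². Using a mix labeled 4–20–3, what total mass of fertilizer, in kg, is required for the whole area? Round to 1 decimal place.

571.9 kg

Product per 1000 ft² = 1.22 / 4% = 30.5 kg.
Total product = 30.5 × 18750 / 1000 = 571.875 kg.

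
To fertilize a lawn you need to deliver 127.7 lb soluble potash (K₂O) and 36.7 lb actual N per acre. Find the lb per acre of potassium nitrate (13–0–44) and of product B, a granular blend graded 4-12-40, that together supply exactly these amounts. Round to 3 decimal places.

278.256 lb potassium nitrate, 13.169 lb product B

With a, b = lb per acre of potassium nitrate and product B:
K₂O: 0.44·a + 0.4·b = 127.7
N: 0.13·a + 0.04·b = 36.7
Eliminate a: (row1) − 0.44/0.13·(row2) → 0.264615·b = 3.48462, so b = 13.1686.
Back-substitute: a = (127.7 − 0.4·13.1686) / 0.44 = 278.2558.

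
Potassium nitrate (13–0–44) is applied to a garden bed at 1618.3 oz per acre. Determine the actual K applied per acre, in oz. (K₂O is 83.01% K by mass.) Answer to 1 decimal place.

K₂O per acre = 1618.3 × 44% = 712.052 oz.
Elemental K = 712.052 × 0.8301 = 591.074 oz per acre.

591.1 oz K per acre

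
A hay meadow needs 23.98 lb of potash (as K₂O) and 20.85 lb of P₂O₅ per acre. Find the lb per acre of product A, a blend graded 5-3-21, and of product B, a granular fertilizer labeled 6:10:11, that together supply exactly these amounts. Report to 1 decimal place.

Let a = lb of product A, b = lb of product B (per acre).
K₂O: 0.21·a + 0.11·b = 23.98
P₂O₅: 0.03·a + 0.1·b = 20.85
Eliminate a: (row1) − 0.21/0.03·(row2) → -0.59·b = -121.97, so b = 206.729.
Back-substitute: a = (23.98 − 0.11·206.729) / 0.21 = 5.90395.

5.9 lb product A, 206.7 lb product B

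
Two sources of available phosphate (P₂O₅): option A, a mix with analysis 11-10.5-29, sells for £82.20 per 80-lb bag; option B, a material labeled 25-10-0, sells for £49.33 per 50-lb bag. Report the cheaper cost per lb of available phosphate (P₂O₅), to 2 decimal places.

option A: P₂O₅ per bag = 80 × 10.5% = 8.4 lb; cost = 82.20 / 8.4 = £9.7857/lb P₂O₅.
option B: P₂O₅ per bag = 50 × 10% = 5 lb; cost = 49.33 / 5 = £9.8660/lb P₂O₅.
option A is cheaper.

£9.79 per lb P₂O₅ (option A)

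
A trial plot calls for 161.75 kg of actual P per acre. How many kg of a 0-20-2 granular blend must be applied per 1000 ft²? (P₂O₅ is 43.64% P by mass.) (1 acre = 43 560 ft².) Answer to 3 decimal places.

As P₂O₅: 161.75 / 0.4364 = 370.646 kg per acre.
Product per acre = 370.646 / 20% = 1853.23 kg.
Convert to per 1000 ft²: 1853.23 × 0.0229568 = 42.5443 kg.

42.544 kg of product per thousand sq ft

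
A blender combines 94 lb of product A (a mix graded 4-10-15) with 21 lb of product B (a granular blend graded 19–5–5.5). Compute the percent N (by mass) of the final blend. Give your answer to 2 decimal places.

Total mass = 94 + 21 = 115 lb.
N mass = 4%×94 + 19%×21 = 7.75 lb.
% N = 7.75 / 115 = 6.73913%.

6.74% N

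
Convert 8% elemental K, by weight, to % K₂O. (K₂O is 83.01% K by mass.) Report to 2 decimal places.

%K₂O = 8 / 0.8301 = 9.63739%.

9.64% K₂O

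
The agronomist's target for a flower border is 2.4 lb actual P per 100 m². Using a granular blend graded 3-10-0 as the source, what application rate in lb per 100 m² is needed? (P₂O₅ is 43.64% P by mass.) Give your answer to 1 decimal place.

55.0 lb of product per hundred sq m

As P₂O₅: 2.4 / 0.4364 = 5.49954 lb per 100 m².
Product per 100 m² = 5.49954 / 10% = 54.9954 lb.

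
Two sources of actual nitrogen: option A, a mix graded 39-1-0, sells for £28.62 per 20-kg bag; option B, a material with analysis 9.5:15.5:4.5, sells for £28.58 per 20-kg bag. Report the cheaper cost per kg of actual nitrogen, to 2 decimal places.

£3.67 per kg N (option A)

option A: N per bag = 20 × 39% = 7.8 kg; cost = 28.62 / 7.8 = £3.6692/kg N.
option B: N per bag = 20 × 9.5% = 1.9 kg; cost = 28.58 / 1.9 = £15.0421/kg N.
option A is cheaper.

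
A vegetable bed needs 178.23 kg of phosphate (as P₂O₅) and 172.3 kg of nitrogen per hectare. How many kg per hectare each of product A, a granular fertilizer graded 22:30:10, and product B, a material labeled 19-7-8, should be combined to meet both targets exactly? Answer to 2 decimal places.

524.10 kg product A, 299.99 kg product B

Let a = kg of product A, b = kg of product B (per hectare).
P₂O₅: 0.3·a + 0.07·b = 178.23
N: 0.22·a + 0.19·b = 172.3
Eliminate b: (row1) − 0.07/0.19·(row2) → 0.218947·a = 114.751, so a = 524.103.
Then b = (172.3 − 0.22·524.103) / 0.19 = 299.986.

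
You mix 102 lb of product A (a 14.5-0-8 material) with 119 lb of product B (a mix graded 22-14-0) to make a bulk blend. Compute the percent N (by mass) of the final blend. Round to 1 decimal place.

Total mass = 102 + 119 = 221 lb.
N mass = 14.5%×102 + 22%×119 = 40.97 lb.
% N = 40.97 / 221 = 18.5385%.

18.5% N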